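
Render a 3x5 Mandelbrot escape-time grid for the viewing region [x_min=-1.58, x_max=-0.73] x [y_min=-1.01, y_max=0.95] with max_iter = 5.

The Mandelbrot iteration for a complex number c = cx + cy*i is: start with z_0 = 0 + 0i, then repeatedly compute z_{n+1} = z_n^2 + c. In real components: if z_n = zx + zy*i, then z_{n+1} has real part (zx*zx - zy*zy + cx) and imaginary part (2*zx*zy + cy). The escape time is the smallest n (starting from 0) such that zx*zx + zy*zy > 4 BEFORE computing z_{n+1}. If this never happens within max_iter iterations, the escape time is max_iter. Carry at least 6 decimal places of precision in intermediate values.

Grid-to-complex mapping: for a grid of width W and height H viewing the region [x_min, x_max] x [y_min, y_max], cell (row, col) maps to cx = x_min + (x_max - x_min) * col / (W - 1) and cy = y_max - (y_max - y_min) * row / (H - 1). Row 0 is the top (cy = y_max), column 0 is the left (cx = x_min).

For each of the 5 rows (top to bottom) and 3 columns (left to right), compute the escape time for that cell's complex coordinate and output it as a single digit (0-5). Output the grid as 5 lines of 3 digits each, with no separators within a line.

Answer: 234
355
555
355
233

Derivation:
(row=0, col=0): c = -1.5800 + 0.9500i → escape time 2
(row=0, col=1): c = -1.1550 + 0.9500i → escape time 3
(row=0, col=2): c = -0.7300 + 0.9500i → escape time 4
(row=1, col=0): c = -1.5800 + 0.4600i → escape time 3
(row=1, col=1): c = -1.1550 + 0.4600i → escape time 5
(row=1, col=2): c = -0.7300 + 0.4600i → escape time 5
(row=2, col=0): c = -1.5800 + -0.0300i → escape time 5
(row=2, col=1): c = -1.1550 + -0.0300i → escape time 5
(row=2, col=2): c = -0.7300 + -0.0300i → escape time 5
(row=3, col=0): c = -1.5800 + -0.5200i → escape time 3
(row=3, col=1): c = -1.1550 + -0.5200i → escape time 5
(row=3, col=2): c = -0.7300 + -0.5200i → escape time 5
(row=4, col=0): c = -1.5800 + -1.0100i → escape time 2
(row=4, col=1): c = -1.1550 + -1.0100i → escape time 3
(row=4, col=2): c = -0.7300 + -1.0100i → escape time 3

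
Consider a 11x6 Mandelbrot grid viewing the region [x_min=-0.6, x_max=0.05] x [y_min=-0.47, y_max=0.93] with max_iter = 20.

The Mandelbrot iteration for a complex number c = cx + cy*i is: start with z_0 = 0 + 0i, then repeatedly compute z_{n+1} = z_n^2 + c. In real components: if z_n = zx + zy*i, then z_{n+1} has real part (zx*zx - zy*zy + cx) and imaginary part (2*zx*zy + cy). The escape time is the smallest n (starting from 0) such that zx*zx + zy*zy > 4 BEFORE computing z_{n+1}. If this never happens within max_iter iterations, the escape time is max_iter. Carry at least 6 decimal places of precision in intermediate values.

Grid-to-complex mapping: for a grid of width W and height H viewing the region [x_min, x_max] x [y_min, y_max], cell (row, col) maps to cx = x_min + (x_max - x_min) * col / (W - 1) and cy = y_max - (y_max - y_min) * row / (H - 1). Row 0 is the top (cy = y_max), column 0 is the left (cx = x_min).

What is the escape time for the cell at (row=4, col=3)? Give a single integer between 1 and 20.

Answer: 20

Derivation:
z_0 = 0 + 0i, c = -0.4050 + -0.1900i
Iter 1: z = -0.4050 + -0.1900i, |z|^2 = 0.2001
Iter 2: z = -0.2771 + -0.0361i, |z|^2 = 0.0781
Iter 3: z = -0.3295 + -0.1700i, |z|^2 = 0.1375
Iter 4: z = -0.3253 + -0.0780i, |z|^2 = 0.1119
Iter 5: z = -0.3053 + -0.1393i, |z|^2 = 0.1126
Iter 6: z = -0.3312 + -0.1050i, |z|^2 = 0.1207
Iter 7: z = -0.3063 + -0.1205i, |z|^2 = 0.1083
Iter 8: z = -0.3257 + -0.1162i, |z|^2 = 0.1196
Iter 9: z = -0.3124 + -0.1143i, |z|^2 = 0.1107
Iter 10: z = -0.3205 + -0.1186i, |z|^2 = 0.1167
Iter 11: z = -0.3164 + -0.1140i, |z|^2 = 0.1131
Iter 12: z = -0.3179 + -0.1179i, |z|^2 = 0.1150
Iter 13: z = -0.3178 + -0.1151i, |z|^2 = 0.1143
Iter 14: z = -0.3172 + -0.1169i, |z|^2 = 0.1143
Iter 15: z = -0.3180 + -0.1159i, |z|^2 = 0.1146
Iter 16: z = -0.3173 + -0.1163i, |z|^2 = 0.1142
Iter 17: z = -0.3179 + -0.1162i, |z|^2 = 0.1145
Iter 18: z = -0.3175 + -0.1161i, |z|^2 = 0.1143
Iter 19: z = -0.3177 + -0.1163i, |z|^2 = 0.1145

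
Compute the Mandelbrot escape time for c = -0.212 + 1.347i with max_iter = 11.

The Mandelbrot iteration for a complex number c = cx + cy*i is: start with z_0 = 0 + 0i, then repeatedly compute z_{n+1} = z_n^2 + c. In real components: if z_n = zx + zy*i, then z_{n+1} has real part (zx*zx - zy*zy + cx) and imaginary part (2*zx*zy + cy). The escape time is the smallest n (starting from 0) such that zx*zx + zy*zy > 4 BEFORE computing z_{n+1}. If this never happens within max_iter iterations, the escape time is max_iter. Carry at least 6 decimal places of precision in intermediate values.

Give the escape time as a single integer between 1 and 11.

z_0 = 0 + 0i, c = -0.2120 + 1.3470i
Iter 1: z = -0.2120 + 1.3470i, |z|^2 = 1.8594
Iter 2: z = -1.9815 + 0.7759i, |z|^2 = 4.5282
Escaped at iteration 2

Answer: 2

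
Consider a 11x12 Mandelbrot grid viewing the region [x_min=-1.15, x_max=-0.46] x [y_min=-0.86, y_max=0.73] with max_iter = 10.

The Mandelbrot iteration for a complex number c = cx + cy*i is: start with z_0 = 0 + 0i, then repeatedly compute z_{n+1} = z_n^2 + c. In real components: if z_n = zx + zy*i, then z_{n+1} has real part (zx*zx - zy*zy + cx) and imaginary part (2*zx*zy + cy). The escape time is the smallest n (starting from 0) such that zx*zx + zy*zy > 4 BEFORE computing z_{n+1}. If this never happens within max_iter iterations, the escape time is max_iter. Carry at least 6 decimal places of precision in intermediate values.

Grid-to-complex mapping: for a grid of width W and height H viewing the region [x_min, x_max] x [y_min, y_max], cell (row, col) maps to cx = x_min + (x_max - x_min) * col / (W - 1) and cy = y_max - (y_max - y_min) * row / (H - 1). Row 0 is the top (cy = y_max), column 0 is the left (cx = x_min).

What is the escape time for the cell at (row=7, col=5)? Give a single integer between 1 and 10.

Answer: 10

Derivation:
z_0 = 0 + 0i, c = -0.8050 + -0.2818i
Iter 1: z = -0.8050 + -0.2818i, |z|^2 = 0.7274
Iter 2: z = -0.2364 + 0.1719i, |z|^2 = 0.0854
Iter 3: z = -0.7787 + -0.3631i, |z|^2 = 0.7382
Iter 4: z = -0.3305 + 0.2836i, |z|^2 = 0.1897
Iter 5: z = -0.7762 + -0.4693i, |z|^2 = 0.8228
Iter 6: z = -0.4227 + 0.4468i, |z|^2 = 0.3783
Iter 7: z = -0.8259 + -0.6595i, |z|^2 = 1.1171
Iter 8: z = -0.5579 + 0.8076i, |z|^2 = 0.9635
Iter 9: z = -1.1459 + -1.1830i, |z|^2 = 2.7126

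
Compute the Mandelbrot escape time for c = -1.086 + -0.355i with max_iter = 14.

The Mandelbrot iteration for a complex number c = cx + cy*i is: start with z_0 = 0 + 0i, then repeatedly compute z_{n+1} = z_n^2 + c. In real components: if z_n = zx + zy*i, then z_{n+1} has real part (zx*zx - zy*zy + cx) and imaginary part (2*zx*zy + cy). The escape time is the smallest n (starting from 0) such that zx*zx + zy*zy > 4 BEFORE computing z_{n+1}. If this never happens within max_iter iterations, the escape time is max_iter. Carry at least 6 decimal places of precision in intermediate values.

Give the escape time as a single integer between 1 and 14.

Answer: 8

Derivation:
z_0 = 0 + 0i, c = -1.0860 + -0.3550i
Iter 1: z = -1.0860 + -0.3550i, |z|^2 = 1.3054
Iter 2: z = -0.0326 + 0.4161i, |z|^2 = 0.1742
Iter 3: z = -1.2580 + -0.3822i, |z|^2 = 1.7287
Iter 4: z = 0.3506 + 0.6065i, |z|^2 = 0.4908
Iter 5: z = -1.3309 + 0.0703i, |z|^2 = 1.7763
Iter 6: z = 0.6804 + -0.5422i, |z|^2 = 0.7570
Iter 7: z = -0.9170 + -1.0929i, |z|^2 = 2.0353
Iter 8: z = -1.4395 + 1.6493i, |z|^2 = 4.7923
Escaped at iteration 8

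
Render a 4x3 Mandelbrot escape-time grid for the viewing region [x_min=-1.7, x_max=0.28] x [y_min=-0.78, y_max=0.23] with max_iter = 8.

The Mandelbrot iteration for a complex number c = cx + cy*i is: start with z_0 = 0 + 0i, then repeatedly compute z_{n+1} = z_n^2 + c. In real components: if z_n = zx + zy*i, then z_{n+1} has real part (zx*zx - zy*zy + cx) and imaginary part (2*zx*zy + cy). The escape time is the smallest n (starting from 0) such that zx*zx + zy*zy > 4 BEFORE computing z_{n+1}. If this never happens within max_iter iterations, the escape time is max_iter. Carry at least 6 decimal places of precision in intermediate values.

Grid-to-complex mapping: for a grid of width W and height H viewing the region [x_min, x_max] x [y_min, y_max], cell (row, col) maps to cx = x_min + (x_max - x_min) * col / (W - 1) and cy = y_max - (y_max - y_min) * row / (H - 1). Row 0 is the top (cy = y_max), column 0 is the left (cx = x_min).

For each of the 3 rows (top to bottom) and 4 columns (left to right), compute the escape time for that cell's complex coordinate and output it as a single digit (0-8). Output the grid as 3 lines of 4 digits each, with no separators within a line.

Answer: 4888
4888
3375

Derivation:
(row=0, col=0): c = -1.7000 + 0.2300i → escape time 4
(row=0, col=1): c = -1.0400 + 0.2300i → escape time 8
(row=0, col=2): c = -0.3800 + 0.2300i → escape time 8
(row=0, col=3): c = 0.2800 + 0.2300i → escape time 8
(row=1, col=0): c = -1.7000 + -0.2750i → escape time 4
(row=1, col=1): c = -1.0400 + -0.2750i → escape time 8
(row=1, col=2): c = -0.3800 + -0.2750i → escape time 8
(row=1, col=3): c = 0.2800 + -0.2750i → escape time 8
(row=2, col=0): c = -1.7000 + -0.7800i → escape time 3
(row=2, col=1): c = -1.0400 + -0.7800i → escape time 3
(row=2, col=2): c = -0.3800 + -0.7800i → escape time 7
(row=2, col=3): c = 0.2800 + -0.7800i → escape time 5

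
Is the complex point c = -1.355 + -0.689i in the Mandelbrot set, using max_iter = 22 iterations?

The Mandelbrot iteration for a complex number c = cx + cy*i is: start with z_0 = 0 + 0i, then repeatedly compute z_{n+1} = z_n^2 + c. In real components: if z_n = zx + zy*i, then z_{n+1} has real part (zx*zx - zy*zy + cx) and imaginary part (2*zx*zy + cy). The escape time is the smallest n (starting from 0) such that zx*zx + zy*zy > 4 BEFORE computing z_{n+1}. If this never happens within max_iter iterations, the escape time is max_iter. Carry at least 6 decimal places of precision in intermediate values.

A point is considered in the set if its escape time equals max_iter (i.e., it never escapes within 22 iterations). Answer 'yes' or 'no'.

Answer: no

Derivation:
z_0 = 0 + 0i, c = -1.3550 + -0.6890i
Iter 1: z = -1.3550 + -0.6890i, |z|^2 = 2.3107
Iter 2: z = 0.0063 + 1.1782i, |z|^2 = 1.3882
Iter 3: z = -2.7431 + -0.6741i, |z|^2 = 7.9790
Escaped at iteration 3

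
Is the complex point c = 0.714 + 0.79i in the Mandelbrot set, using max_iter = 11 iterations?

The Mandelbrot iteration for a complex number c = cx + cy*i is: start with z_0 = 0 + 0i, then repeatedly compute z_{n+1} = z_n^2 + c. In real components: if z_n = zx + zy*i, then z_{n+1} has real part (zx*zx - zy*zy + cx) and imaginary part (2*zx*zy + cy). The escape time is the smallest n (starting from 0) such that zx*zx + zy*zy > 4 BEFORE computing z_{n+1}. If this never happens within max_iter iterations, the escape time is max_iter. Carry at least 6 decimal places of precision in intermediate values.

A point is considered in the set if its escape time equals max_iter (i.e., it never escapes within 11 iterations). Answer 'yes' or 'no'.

Answer: no

Derivation:
z_0 = 0 + 0i, c = 0.7140 + 0.7900i
Iter 1: z = 0.7140 + 0.7900i, |z|^2 = 1.1339
Iter 2: z = 0.5997 + 1.9181i, |z|^2 = 4.0388
Escaped at iteration 2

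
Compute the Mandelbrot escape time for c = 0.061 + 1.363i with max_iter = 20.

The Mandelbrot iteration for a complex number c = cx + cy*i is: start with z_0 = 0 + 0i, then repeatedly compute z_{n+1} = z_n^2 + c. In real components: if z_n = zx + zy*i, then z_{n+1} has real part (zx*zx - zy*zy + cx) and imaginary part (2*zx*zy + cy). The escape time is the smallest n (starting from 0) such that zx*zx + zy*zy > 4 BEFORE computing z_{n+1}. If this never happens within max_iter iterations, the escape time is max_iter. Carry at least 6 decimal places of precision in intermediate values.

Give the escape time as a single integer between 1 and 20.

z_0 = 0 + 0i, c = 0.0610 + 1.3630i
Iter 1: z = 0.0610 + 1.3630i, |z|^2 = 1.8615
Iter 2: z = -1.7930 + 1.5293i, |z|^2 = 5.5537
Escaped at iteration 2

Answer: 2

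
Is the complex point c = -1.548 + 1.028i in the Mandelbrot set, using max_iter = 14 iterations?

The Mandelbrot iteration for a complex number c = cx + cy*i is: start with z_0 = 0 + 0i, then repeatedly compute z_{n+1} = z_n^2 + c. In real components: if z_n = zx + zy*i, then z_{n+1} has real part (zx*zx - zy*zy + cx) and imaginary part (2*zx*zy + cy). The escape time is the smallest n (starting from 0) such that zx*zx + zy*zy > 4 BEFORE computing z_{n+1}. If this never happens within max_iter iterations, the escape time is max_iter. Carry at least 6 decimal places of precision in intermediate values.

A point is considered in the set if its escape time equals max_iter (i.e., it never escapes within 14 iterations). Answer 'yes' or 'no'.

Answer: no

Derivation:
z_0 = 0 + 0i, c = -1.5480 + 1.0280i
Iter 1: z = -1.5480 + 1.0280i, |z|^2 = 3.4531
Iter 2: z = -0.2085 + -2.1547i, |z|^2 = 4.6861
Escaped at iteration 2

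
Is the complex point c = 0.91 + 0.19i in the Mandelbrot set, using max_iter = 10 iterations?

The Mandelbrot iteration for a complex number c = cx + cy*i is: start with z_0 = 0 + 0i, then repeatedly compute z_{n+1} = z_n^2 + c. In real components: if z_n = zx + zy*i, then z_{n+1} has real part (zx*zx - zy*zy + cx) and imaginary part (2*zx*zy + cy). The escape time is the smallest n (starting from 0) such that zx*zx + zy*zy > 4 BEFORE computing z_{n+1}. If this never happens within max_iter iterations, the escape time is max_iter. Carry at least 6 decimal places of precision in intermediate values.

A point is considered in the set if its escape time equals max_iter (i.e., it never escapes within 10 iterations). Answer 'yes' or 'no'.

Answer: no

Derivation:
z_0 = 0 + 0i, c = 0.9100 + 0.1900i
Iter 1: z = 0.9100 + 0.1900i, |z|^2 = 0.8642
Iter 2: z = 1.7020 + 0.5358i, |z|^2 = 3.1839
Iter 3: z = 3.5197 + 2.0139i, |z|^2 = 16.4441
Escaped at iteration 3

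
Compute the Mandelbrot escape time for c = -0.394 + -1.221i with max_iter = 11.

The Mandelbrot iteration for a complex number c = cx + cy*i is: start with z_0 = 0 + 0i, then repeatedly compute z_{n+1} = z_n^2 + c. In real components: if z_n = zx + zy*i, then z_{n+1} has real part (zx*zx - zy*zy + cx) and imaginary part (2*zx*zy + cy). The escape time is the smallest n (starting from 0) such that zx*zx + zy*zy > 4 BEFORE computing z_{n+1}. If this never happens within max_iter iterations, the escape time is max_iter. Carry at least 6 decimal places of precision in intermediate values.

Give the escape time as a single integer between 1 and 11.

Answer: 3

Derivation:
z_0 = 0 + 0i, c = -0.3940 + -1.2210i
Iter 1: z = -0.3940 + -1.2210i, |z|^2 = 1.6461
Iter 2: z = -1.7296 + -0.2589i, |z|^2 = 3.0585
Iter 3: z = 2.5305 + -0.3256i, |z|^2 = 6.5096
Escaped at iteration 3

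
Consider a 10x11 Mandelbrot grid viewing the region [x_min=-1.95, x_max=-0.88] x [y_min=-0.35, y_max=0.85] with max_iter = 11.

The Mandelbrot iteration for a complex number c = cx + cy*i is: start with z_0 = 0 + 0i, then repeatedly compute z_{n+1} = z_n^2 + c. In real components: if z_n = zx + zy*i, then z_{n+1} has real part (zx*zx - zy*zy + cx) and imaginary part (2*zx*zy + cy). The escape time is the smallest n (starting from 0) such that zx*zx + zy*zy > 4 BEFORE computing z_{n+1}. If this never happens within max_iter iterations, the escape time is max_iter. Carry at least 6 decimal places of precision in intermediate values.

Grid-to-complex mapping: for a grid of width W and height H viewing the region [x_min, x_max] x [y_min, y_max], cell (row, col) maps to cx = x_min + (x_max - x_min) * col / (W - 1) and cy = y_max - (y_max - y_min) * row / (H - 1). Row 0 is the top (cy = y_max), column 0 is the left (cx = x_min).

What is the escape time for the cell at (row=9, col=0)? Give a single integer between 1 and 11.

z_0 = 0 + 0i, c = -1.9500 + -0.2300i
Iter 1: z = -1.9500 + -0.2300i, |z|^2 = 3.8554
Iter 2: z = 1.7996 + 0.6670i, |z|^2 = 3.6834
Iter 3: z = 0.8437 + 2.1707i, |z|^2 = 5.4236
Escaped at iteration 3

Answer: 3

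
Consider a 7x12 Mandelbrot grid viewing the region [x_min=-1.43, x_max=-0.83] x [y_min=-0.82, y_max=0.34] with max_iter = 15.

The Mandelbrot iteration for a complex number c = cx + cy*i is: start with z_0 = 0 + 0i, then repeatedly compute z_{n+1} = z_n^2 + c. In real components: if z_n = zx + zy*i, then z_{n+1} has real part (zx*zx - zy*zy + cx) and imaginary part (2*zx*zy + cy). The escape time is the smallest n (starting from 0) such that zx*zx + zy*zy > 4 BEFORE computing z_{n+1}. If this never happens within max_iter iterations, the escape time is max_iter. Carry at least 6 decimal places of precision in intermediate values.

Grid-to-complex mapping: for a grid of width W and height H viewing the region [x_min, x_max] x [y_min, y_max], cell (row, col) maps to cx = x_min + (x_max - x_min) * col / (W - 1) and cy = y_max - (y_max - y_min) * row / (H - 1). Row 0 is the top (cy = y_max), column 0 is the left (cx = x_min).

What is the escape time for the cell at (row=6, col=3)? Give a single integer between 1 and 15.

Answer: 15

Derivation:
z_0 = 0 + 0i, c = -1.1300 + -0.2927i
Iter 1: z = -1.1300 + -0.2927i, |z|^2 = 1.3626
Iter 2: z = 0.0612 + 0.3688i, |z|^2 = 0.1398
Iter 3: z = -1.2623 + -0.2476i, |z|^2 = 1.6547
Iter 4: z = 0.4021 + 0.3323i, |z|^2 = 0.2721
Iter 5: z = -1.0787 + -0.0255i, |z|^2 = 1.1643
Iter 6: z = 0.0330 + -0.2377i, |z|^2 = 0.0576
Iter 7: z = -1.1854 + -0.3084i, |z|^2 = 1.5003
Iter 8: z = 0.1801 + 0.4385i, |z|^2 = 0.2247
Iter 9: z = -1.2899 + -0.1348i, |z|^2 = 1.6819
Iter 10: z = 0.5156 + 0.0550i, |z|^2 = 0.2688
Iter 11: z = -0.8672 + -0.2360i, |z|^2 = 0.8077
Iter 12: z = -0.4337 + 0.1166i, |z|^2 = 0.2017
Iter 13: z = -0.9555 + -0.3939i, |z|^2 = 1.0682
Iter 14: z = -0.3721 + 0.4600i, |z|^2 = 0.3500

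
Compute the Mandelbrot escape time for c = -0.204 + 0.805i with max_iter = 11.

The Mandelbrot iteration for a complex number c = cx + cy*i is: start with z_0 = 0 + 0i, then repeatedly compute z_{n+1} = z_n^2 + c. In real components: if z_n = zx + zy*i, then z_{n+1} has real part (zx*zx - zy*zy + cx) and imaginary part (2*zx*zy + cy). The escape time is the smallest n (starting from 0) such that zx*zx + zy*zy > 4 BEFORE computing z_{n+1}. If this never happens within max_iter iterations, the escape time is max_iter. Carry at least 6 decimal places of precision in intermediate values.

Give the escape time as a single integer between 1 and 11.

z_0 = 0 + 0i, c = -0.2040 + 0.8050i
Iter 1: z = -0.2040 + 0.8050i, |z|^2 = 0.6896
Iter 2: z = -0.8104 + 0.4766i, |z|^2 = 0.8839
Iter 3: z = 0.2257 + 0.0326i, |z|^2 = 0.0520
Iter 4: z = -0.1541 + 0.8197i, |z|^2 = 0.6957
Iter 5: z = -0.8522 + 0.5523i, |z|^2 = 1.0312
Iter 6: z = 0.2171 + -0.1363i, |z|^2 = 0.0657
Iter 7: z = -0.1754 + 0.7458i, |z|^2 = 0.5870
Iter 8: z = -0.7295 + 0.5433i, |z|^2 = 0.8273
Iter 9: z = 0.0329 + 0.0123i, |z|^2 = 0.0012
Iter 10: z = -0.2031 + 0.8058i, |z|^2 = 0.6906

Answer: 11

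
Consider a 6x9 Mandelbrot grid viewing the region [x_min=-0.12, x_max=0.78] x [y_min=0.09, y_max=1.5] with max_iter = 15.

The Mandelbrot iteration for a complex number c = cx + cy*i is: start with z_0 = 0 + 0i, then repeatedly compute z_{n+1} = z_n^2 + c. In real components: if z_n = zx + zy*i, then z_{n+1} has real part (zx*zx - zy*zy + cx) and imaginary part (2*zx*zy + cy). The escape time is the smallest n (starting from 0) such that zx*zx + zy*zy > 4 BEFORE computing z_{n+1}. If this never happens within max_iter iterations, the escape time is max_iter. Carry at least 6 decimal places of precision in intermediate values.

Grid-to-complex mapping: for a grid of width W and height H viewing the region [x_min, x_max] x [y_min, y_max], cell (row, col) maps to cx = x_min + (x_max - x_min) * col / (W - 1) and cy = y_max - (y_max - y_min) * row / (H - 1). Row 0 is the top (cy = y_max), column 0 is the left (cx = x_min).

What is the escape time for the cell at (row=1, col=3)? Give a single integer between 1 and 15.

Answer: 2

Derivation:
z_0 = 0 + 0i, c = 0.4200 + 1.3237i
Iter 1: z = 0.4200 + 1.3237i, |z|^2 = 1.9287
Iter 2: z = -1.1559 + 2.4357i, |z|^2 = 7.2688
Escaped at iteration 2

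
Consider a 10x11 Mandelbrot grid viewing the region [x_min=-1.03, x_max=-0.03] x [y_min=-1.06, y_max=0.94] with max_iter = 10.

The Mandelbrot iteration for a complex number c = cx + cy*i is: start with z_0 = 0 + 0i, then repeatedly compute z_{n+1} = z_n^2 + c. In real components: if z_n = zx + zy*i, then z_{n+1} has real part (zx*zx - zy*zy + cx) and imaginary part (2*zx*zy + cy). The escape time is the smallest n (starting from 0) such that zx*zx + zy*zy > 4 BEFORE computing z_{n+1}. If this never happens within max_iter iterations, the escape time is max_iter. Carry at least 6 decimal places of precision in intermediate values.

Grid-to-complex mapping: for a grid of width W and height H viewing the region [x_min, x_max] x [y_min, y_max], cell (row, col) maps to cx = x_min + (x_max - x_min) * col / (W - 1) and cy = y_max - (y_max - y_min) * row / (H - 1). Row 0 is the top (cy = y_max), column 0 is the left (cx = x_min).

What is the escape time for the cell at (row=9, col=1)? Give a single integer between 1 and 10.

z_0 = 0 + 0i, c = -0.9189 + -0.8600i
Iter 1: z = -0.9189 + -0.8600i, |z|^2 = 1.5840
Iter 2: z = -0.8141 + 0.7205i, |z|^2 = 1.1819
Iter 3: z = -0.7752 + -2.0331i, |z|^2 = 4.7346
Escaped at iteration 3

Answer: 3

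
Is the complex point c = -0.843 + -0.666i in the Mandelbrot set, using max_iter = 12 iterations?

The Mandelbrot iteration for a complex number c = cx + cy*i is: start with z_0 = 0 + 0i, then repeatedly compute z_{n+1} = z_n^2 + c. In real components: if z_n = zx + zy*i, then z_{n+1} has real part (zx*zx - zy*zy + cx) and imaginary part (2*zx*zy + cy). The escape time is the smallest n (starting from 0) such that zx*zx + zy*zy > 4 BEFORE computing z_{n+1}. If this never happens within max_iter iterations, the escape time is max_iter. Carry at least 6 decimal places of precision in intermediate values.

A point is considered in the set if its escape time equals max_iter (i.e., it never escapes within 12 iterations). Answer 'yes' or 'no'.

Answer: no

Derivation:
z_0 = 0 + 0i, c = -0.8430 + -0.6660i
Iter 1: z = -0.8430 + -0.6660i, |z|^2 = 1.1542
Iter 2: z = -0.5759 + 0.4569i, |z|^2 = 0.5404
Iter 3: z = -0.7201 + -1.1922i, |z|^2 = 1.9399
Iter 4: z = -1.7459 + 1.0510i, |z|^2 = 4.1528
Escaped at iteration 4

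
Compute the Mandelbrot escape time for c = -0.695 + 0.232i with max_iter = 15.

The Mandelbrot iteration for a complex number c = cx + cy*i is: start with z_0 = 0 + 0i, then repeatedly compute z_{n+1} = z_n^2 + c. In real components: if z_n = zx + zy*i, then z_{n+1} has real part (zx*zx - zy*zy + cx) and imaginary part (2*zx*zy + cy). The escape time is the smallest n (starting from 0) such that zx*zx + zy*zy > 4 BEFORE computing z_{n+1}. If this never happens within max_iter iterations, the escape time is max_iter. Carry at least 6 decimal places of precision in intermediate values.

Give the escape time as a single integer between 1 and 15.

Answer: 15

Derivation:
z_0 = 0 + 0i, c = -0.6950 + 0.2320i
Iter 1: z = -0.6950 + 0.2320i, |z|^2 = 0.5368
Iter 2: z = -0.2658 + -0.0905i, |z|^2 = 0.0788
Iter 3: z = -0.6325 + 0.2801i, |z|^2 = 0.4786
Iter 4: z = -0.3734 + -0.1223i, |z|^2 = 0.1544
Iter 5: z = -0.5706 + 0.3234i, |z|^2 = 0.4301
Iter 6: z = -0.4740 + -0.1370i, |z|^2 = 0.2434
Iter 7: z = -0.4891 + 0.3619i, |z|^2 = 0.3702
Iter 8: z = -0.5867 + -0.1220i, |z|^2 = 0.3591
Iter 9: z = -0.3656 + 0.3751i, |z|^2 = 0.2744
Iter 10: z = -0.7021 + -0.0423i, |z|^2 = 0.4947
Iter 11: z = -0.2039 + 0.2914i, |z|^2 = 0.1265
Iter 12: z = -0.7383 + 0.1132i, |z|^2 = 0.5580
Iter 13: z = -0.1627 + 0.0649i, |z|^2 = 0.0307
Iter 14: z = -0.6728 + 0.2109i, |z|^2 = 0.4971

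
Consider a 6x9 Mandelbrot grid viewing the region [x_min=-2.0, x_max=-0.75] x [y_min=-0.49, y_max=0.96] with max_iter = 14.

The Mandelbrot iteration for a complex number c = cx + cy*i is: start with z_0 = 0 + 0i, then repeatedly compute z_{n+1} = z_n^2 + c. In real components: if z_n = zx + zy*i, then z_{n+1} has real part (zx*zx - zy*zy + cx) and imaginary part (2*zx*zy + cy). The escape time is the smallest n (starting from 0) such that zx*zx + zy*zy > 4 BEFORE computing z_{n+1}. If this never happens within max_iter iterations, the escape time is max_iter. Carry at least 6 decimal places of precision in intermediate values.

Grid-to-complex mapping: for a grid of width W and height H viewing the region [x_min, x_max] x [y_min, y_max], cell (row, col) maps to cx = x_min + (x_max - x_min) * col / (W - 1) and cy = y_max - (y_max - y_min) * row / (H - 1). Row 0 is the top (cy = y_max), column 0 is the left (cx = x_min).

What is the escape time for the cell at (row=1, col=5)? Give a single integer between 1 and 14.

z_0 = 0 + 0i, c = -0.7500 + 0.7787i
Iter 1: z = -0.7500 + 0.7787i, |z|^2 = 1.1690
Iter 2: z = -0.7940 + -0.3894i, |z|^2 = 0.7820
Iter 3: z = -0.2713 + 1.3970i, |z|^2 = 2.0253
Iter 4: z = -2.6281 + 0.0208i, |z|^2 = 6.9076
Escaped at iteration 4

Answer: 4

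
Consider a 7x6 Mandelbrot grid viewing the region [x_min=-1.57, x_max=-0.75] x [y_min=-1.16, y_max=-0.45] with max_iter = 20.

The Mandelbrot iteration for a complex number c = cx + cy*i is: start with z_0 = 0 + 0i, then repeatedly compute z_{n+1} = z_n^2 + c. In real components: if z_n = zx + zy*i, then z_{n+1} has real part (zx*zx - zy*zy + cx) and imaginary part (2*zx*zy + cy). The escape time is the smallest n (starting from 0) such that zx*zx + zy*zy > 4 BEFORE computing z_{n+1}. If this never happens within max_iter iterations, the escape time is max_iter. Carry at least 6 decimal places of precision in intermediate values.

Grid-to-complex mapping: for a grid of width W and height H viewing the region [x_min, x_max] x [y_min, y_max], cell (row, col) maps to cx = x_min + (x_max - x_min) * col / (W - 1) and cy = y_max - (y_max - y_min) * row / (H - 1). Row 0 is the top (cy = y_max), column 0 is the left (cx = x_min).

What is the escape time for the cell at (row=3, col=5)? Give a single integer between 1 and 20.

Answer: 3

Derivation:
z_0 = 0 + 0i, c = -0.8867 + -0.8760i
Iter 1: z = -0.8867 + -0.8760i, |z|^2 = 1.5536
Iter 2: z = -0.8679 + 0.6774i, |z|^2 = 1.2121
Iter 3: z = -0.5924 + -2.0519i, |z|^2 = 4.5610
Escaped at iteration 3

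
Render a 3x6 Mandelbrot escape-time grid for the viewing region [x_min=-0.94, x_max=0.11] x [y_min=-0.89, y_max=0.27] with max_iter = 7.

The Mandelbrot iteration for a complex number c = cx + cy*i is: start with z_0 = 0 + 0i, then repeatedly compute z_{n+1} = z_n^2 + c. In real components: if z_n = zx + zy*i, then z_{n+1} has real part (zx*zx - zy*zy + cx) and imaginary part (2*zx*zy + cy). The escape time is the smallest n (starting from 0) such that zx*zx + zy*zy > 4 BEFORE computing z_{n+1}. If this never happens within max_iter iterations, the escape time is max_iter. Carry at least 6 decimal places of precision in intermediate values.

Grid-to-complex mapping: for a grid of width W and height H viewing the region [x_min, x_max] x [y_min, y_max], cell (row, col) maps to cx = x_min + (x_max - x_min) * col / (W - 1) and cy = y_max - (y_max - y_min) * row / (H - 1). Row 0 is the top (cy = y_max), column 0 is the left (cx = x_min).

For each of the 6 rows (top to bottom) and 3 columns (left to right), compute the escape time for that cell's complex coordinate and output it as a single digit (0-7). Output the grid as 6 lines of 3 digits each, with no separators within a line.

Answer: 777
777
777
677
477
355

Derivation:
(row=0, col=0): c = -0.9400 + 0.2700i → escape time 7
(row=0, col=1): c = -0.4150 + 0.2700i → escape time 7
(row=0, col=2): c = 0.1100 + 0.2700i → escape time 7
(row=1, col=0): c = -0.9400 + 0.0380i → escape time 7
(row=1, col=1): c = -0.4150 + 0.0380i → escape time 7
(row=1, col=2): c = 0.1100 + 0.0380i → escape time 7
(row=2, col=0): c = -0.9400 + -0.1940i → escape time 7
(row=2, col=1): c = -0.4150 + -0.1940i → escape time 7
(row=2, col=2): c = 0.1100 + -0.1940i → escape time 7
(row=3, col=0): c = -0.9400 + -0.4260i → escape time 6
(row=3, col=1): c = -0.4150 + -0.4260i → escape time 7
(row=3, col=2): c = 0.1100 + -0.4260i → escape time 7
(row=4, col=0): c = -0.9400 + -0.6580i → escape time 4
(row=4, col=1): c = -0.4150 + -0.6580i → escape time 7
(row=4, col=2): c = 0.1100 + -0.6580i → escape time 7
(row=5, col=0): c = -0.9400 + -0.8900i → escape time 3
(row=5, col=1): c = -0.4150 + -0.8900i → escape time 5
(row=5, col=2): c = 0.1100 + -0.8900i → escape time 5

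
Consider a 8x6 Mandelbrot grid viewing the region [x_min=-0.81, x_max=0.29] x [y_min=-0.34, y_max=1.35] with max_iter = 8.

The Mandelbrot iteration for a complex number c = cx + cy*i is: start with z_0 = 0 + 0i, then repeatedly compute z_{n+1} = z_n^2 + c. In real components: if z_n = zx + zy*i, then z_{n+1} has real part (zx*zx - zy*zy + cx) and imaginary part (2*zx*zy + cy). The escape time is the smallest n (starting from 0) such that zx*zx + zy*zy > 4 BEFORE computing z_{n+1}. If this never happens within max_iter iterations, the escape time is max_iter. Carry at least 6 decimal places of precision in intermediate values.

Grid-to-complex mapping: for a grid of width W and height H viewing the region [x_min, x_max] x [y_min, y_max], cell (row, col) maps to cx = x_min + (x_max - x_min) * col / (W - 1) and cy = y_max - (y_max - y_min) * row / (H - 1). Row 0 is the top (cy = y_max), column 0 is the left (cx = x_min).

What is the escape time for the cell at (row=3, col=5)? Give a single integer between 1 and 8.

z_0 = 0 + 0i, c = -0.0243 + 0.3360i
Iter 1: z = -0.0243 + 0.3360i, |z|^2 = 0.1135
Iter 2: z = -0.1366 + 0.3197i, |z|^2 = 0.1209
Iter 3: z = -0.1078 + 0.2487i, |z|^2 = 0.0735
Iter 4: z = -0.0745 + 0.2824i, |z|^2 = 0.0853
Iter 5: z = -0.0985 + 0.2939i, |z|^2 = 0.0961
Iter 6: z = -0.1010 + 0.2781i, |z|^2 = 0.0875
Iter 7: z = -0.0914 + 0.2798i, |z|^2 = 0.0867

Answer: 8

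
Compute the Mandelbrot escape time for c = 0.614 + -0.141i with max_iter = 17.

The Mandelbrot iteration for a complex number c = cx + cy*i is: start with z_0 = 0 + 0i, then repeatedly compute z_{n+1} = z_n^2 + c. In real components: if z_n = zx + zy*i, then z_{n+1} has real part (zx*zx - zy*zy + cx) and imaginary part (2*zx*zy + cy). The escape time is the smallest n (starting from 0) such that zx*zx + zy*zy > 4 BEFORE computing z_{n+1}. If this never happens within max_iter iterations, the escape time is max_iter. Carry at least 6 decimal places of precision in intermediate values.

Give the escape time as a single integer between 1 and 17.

z_0 = 0 + 0i, c = 0.6140 + -0.1410i
Iter 1: z = 0.6140 + -0.1410i, |z|^2 = 0.3969
Iter 2: z = 0.9711 + -0.3141i, |z|^2 = 1.0418
Iter 3: z = 1.4584 + -0.7511i, |z|^2 = 2.6911
Iter 4: z = 2.1766 + -2.3319i, |z|^2 = 10.1756
Escaped at iteration 4

Answer: 4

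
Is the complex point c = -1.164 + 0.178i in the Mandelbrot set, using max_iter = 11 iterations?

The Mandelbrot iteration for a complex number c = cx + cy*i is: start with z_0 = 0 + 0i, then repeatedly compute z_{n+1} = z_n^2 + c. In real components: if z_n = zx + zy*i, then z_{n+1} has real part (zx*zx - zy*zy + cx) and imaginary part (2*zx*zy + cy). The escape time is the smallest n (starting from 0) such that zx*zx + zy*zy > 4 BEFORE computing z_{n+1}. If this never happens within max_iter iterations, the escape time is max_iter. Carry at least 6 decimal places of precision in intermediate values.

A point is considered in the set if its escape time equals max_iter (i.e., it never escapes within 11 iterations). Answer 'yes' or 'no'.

z_0 = 0 + 0i, c = -1.1640 + 0.1780i
Iter 1: z = -1.1640 + 0.1780i, |z|^2 = 1.3866
Iter 2: z = 0.1592 + -0.2364i, |z|^2 = 0.0812
Iter 3: z = -1.1945 + 0.1027i, |z|^2 = 1.4375
Iter 4: z = 0.2523 + -0.0674i, |z|^2 = 0.0682
Iter 5: z = -1.1049 + 0.1440i, |z|^2 = 1.2415
Iter 6: z = 0.0360 + -0.1401i, |z|^2 = 0.0209
Iter 7: z = -1.1823 + 0.1679i, |z|^2 = 1.4261
Iter 8: z = 0.2057 + -0.2191i, |z|^2 = 0.0903
Iter 9: z = -1.1697 + 0.0879i, |z|^2 = 1.3758
Iter 10: z = 0.1964 + -0.0275i, |z|^2 = 0.0393
Did not escape in 11 iterations → in set

Answer: yes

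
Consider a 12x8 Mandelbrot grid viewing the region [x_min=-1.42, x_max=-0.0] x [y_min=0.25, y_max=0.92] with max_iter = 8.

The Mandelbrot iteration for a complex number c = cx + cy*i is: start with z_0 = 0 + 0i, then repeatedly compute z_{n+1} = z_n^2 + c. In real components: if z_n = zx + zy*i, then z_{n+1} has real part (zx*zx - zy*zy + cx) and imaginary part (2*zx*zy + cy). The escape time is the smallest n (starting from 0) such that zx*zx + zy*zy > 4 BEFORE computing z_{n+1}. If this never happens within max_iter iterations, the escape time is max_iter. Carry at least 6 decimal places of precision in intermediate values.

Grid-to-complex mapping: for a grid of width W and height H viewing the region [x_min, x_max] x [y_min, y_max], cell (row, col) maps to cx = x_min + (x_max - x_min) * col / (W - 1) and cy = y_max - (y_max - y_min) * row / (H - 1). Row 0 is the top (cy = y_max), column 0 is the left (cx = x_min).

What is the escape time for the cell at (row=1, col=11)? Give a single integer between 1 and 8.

z_0 = 0 + 0i, c = 0.0000 + 0.8243i
Iter 1: z = 0.0000 + 0.8243i, |z|^2 = 0.6794
Iter 2: z = -0.6794 + 0.8243i, |z|^2 = 1.1411
Iter 3: z = -0.2178 + -0.2958i, |z|^2 = 0.1350
Iter 4: z = -0.0401 + 0.9531i, |z|^2 = 0.9101
Iter 5: z = -0.9069 + 0.7479i, |z|^2 = 1.3818
Iter 6: z = 0.2631 + -0.5322i, |z|^2 = 0.3525
Iter 7: z = -0.2140 + 0.5442i, |z|^2 = 0.3420

Answer: 8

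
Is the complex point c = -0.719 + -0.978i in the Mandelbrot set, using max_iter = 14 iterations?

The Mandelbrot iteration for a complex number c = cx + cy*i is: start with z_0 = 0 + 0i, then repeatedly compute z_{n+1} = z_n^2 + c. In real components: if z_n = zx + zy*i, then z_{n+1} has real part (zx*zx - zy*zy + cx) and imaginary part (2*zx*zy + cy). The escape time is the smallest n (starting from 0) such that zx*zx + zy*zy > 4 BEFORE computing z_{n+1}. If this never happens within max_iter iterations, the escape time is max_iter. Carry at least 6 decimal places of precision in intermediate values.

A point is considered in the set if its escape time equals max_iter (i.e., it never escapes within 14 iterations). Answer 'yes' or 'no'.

Answer: no

Derivation:
z_0 = 0 + 0i, c = -0.7190 + -0.9780i
Iter 1: z = -0.7190 + -0.9780i, |z|^2 = 1.4734
Iter 2: z = -1.1585 + 0.4284i, |z|^2 = 1.5257
Iter 3: z = 0.4397 + -1.9705i, |z|^2 = 4.0763
Escaped at iteration 3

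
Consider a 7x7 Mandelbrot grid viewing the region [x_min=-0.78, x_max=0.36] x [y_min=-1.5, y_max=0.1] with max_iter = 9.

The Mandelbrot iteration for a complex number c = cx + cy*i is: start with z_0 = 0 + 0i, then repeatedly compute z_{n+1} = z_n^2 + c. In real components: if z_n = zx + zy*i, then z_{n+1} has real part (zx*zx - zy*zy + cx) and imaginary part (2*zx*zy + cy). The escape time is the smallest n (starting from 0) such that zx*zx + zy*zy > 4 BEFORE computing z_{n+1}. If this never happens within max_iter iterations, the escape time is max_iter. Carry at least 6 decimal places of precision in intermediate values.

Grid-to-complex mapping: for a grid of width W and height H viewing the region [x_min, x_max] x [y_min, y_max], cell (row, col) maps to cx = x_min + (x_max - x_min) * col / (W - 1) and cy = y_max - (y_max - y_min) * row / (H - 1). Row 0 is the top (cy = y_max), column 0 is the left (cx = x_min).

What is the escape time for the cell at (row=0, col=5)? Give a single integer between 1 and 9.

z_0 = 0 + 0i, c = 0.1700 + 0.1000i
Iter 1: z = 0.1700 + 0.1000i, |z|^2 = 0.0389
Iter 2: z = 0.1889 + 0.1340i, |z|^2 = 0.0536
Iter 3: z = 0.1877 + 0.1506i, |z|^2 = 0.0579
Iter 4: z = 0.1826 + 0.1566i, |z|^2 = 0.0578
Iter 5: z = 0.1788 + 0.1572i, |z|^2 = 0.0567
Iter 6: z = 0.1773 + 0.1562i, |z|^2 = 0.0558
Iter 7: z = 0.1770 + 0.1554i, |z|^2 = 0.0555
Iter 8: z = 0.1772 + 0.1550i, |z|^2 = 0.0554

Answer: 9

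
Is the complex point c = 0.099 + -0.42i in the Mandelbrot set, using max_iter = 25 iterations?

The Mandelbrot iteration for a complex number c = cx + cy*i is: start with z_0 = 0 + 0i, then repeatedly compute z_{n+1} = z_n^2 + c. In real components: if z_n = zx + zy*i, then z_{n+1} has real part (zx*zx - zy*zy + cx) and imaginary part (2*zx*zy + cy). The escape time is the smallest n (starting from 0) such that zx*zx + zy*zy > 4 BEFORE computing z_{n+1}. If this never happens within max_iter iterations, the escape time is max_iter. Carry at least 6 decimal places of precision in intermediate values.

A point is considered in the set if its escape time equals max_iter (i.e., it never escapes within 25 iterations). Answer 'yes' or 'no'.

Answer: yes

Derivation:
z_0 = 0 + 0i, c = 0.0990 + -0.4200i
Iter 1: z = 0.0990 + -0.4200i, |z|^2 = 0.1862
Iter 2: z = -0.0676 + -0.5032i, |z|^2 = 0.2577
Iter 3: z = -0.1496 + -0.3520i, |z|^2 = 0.1463
Iter 4: z = -0.0025 + -0.3147i, |z|^2 = 0.0990
Iter 5: z = -0.0000 + -0.4184i, |z|^2 = 0.1751
Iter 6: z = -0.0761 + -0.4200i, |z|^2 = 0.1822
Iter 7: z = -0.0716 + -0.3561i, |z|^2 = 0.1319
Iter 8: z = -0.0227 + -0.3690i, |z|^2 = 0.1367
Iter 9: z = -0.0367 + -0.4033i, |z|^2 = 0.1640
Iter 10: z = -0.0623 + -0.3904i, |z|^2 = 0.1563
Iter 11: z = -0.0496 + -0.3714i, |z|^2 = 0.1404
Iter 12: z = -0.0365 + -0.3832i, |z|^2 = 0.1482
Iter 13: z = -0.0465 + -0.3921i, |z|^2 = 0.1559
Iter 14: z = -0.0525 + -0.3835i, |z|^2 = 0.1499
Iter 15: z = -0.0453 + -0.3797i, |z|^2 = 0.1462
Iter 16: z = -0.0431 + -0.3856i, |z|^2 = 0.1505
Iter 17: z = -0.0478 + -0.3868i, |z|^2 = 0.1519
Iter 18: z = -0.0483 + -0.3830i, |z|^2 = 0.1490
Iter 19: z = -0.0454 + -0.3830i, |z|^2 = 0.1488
Iter 20: z = -0.0456 + -0.3852i, |z|^2 = 0.1505
Iter 21: z = -0.0473 + -0.3848i, |z|^2 = 0.1503
Iter 22: z = -0.0469 + -0.3836i, |z|^2 = 0.1493
Iter 23: z = -0.0459 + -0.3841i, |z|^2 = 0.1496
Iter 24: z = -0.0464 + -0.3847i, |z|^2 = 0.1502
Did not escape in 25 iterations → in set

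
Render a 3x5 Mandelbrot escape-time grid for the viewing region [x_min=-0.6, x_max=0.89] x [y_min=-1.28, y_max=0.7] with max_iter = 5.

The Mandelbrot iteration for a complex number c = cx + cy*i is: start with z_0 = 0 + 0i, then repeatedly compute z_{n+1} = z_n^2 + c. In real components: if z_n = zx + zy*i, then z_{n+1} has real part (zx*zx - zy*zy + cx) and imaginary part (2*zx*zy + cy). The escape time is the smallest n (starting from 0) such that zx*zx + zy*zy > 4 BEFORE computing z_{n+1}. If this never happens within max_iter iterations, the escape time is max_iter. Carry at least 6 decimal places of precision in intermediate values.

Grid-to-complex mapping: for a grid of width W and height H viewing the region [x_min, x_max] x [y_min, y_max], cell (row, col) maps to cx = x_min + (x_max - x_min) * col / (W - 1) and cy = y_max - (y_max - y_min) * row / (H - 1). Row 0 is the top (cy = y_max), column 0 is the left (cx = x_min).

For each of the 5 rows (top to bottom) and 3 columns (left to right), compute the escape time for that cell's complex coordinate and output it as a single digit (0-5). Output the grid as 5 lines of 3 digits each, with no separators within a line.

(row=0, col=0): c = -0.6000 + 0.7000i → escape time 5
(row=0, col=1): c = 0.1450 + 0.7000i → escape time 5
(row=0, col=2): c = 0.8900 + 0.7000i → escape time 2
(row=1, col=0): c = -0.6000 + 0.2050i → escape time 5
(row=1, col=1): c = 0.1450 + 0.2050i → escape time 5
(row=1, col=2): c = 0.8900 + 0.2050i → escape time 3
(row=2, col=0): c = -0.6000 + -0.2900i → escape time 5
(row=2, col=1): c = 0.1450 + -0.2900i → escape time 5
(row=2, col=2): c = 0.8900 + -0.2900i → escape time 3
(row=3, col=0): c = -0.6000 + -0.7850i → escape time 5
(row=3, col=1): c = 0.1450 + -0.7850i → escape time 5
(row=3, col=2): c = 0.8900 + -0.7850i → escape time 2
(row=4, col=0): c = -0.6000 + -1.2800i → escape time 3
(row=4, col=1): c = 0.1450 + -1.2800i → escape time 2
(row=4, col=2): c = 0.8900 + -1.2800i → escape time 2

Answer: 552
553
553
552
322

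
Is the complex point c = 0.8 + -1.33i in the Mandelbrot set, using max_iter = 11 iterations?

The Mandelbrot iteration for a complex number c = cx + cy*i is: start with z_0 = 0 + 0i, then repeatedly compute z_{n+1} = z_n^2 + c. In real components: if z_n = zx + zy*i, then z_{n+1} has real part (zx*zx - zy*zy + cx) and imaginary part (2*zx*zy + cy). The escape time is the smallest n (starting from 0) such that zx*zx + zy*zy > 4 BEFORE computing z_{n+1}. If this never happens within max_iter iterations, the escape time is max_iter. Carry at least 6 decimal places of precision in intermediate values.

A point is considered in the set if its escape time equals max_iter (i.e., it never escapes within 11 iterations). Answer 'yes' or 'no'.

Answer: no

Derivation:
z_0 = 0 + 0i, c = 0.8000 + -1.3300i
Iter 1: z = 0.8000 + -1.3300i, |z|^2 = 2.4089
Iter 2: z = -0.3289 + -3.4580i, |z|^2 = 12.0659
Escaped at iteration 2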